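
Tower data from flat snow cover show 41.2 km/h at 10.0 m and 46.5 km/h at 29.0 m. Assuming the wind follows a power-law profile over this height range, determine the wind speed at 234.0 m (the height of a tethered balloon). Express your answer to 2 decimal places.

First find α: α = ln(V₂/V₁)/ln(z₂/z₁) = ln(46.5/41.2)/ln(29.0/10.0) = 0.12101/1.06471 = 0.1137
Extrapolate from 29.0 m to 234.0 m: V₃ = 46.5 × (234.0/29.0)^0.1137 = 46.5 × 1.2679 = 58.9551 km/h

58.96 km/h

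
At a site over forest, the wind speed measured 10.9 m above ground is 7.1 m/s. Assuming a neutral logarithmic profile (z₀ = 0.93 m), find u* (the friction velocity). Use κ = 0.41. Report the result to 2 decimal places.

u* ≈ 1.18 m/s

Log law: V(z) = (u*/κ) · ln(z/z₀) ⇒ u* = κ · V / ln(z/z₀)
u* = 0.41 × 7.1 / ln(10.9/0.93) = 0.41 × 7.1 / 2.4613
   = 2.9110 / 2.4613 = 1.1827 m/s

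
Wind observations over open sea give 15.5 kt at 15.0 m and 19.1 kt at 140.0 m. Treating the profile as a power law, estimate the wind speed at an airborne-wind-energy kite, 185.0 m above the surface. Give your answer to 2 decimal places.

19.60 kt

First find α: α = ln(V₂/V₁)/ln(z₂/z₁) = ln(19.1/15.5)/ln(140.0/15.0) = 0.20885/2.23359 = 0.0935
Extrapolate from 140.0 m to 185.0 m: V₃ = 19.1 × (185.0/140.0)^0.0935 = 19.1 × 1.0264 = 19.6043 kt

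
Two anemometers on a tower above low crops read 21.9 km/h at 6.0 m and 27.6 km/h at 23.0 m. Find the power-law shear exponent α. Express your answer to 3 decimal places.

α ≈ 0.172

Power law: V₂/V₁ = (z₂/z₁)^α ⇒ α = ln(V₂/V₁) / ln(z₂/z₁)
α = ln(27.6/21.9) / ln(23.0/6.0) = ln(1.2603) / ln(3.8333)
  = 0.23133 / 1.34373 = 0.17215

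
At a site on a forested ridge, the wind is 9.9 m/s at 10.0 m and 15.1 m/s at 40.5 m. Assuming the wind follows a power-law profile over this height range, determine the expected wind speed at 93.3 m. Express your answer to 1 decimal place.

First find α: α = ln(V₂/V₁)/ln(z₂/z₁) = ln(15.1/9.9)/ln(40.5/10.0) = 0.42216/1.39872 = 0.3018
Extrapolate from 40.5 m to 93.3 m: V₃ = 15.1 × (93.3/40.5)^0.3018 = 15.1 × 1.2864 = 19.4251 m/s

19.4 m/s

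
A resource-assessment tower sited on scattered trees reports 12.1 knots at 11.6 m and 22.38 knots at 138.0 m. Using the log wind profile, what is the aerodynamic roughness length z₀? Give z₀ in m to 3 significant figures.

z₀ ≈ 0.629 m

Log law: V(z) ∝ ln(z/z₀). With r = V₁/V₂ = 12.1/22.38 = 0.54066,
r · ln(z₂/z₀) = ln(z₁/z₀) ⇒ ln z₀ = (ln z₁ − r·ln z₂)/(1 − r)
ln z₀ = (2.45101 − 0.54066×4.92725) / 0.45934 = -0.4636
z₀ = exp(-0.4636) = 0.6290 m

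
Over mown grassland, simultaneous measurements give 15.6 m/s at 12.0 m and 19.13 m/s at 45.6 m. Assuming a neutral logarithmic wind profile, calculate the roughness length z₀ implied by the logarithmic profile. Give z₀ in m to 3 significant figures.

Log law: V(z) ∝ ln(z/z₀). With r = V₁/V₂ = 15.6/19.13 = 0.81547,
r · ln(z₂/z₀) = ln(z₁/z₀) ⇒ ln z₀ = (ln z₁ − r·ln z₂)/(1 − r)
ln z₀ = (2.48491 − 0.81547×3.81991) / 0.18453 = -3.4148
z₀ = exp(-3.4148) = 0.03288 m

z₀ ≈ 0.0329 m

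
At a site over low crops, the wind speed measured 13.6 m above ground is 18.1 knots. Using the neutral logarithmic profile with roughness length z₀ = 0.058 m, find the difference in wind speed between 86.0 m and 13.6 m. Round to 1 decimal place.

6.1 knots

Log law: V₂ = V₁ · ln(z₂/z₀)/ln(z₁/z₀) = 18.1 × 7.3017/5.4574 = 24.2167 knots
ΔV = 24.2167 − 18.1 = 6.1167 knots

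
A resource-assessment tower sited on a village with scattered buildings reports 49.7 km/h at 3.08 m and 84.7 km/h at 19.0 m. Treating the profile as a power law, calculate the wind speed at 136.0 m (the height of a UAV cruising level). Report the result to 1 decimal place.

150.8 km/h

First find α: α = ln(V₂/V₁)/ln(z₂/z₁) = ln(84.7/49.7)/ln(19.0/3.08) = 0.53311/1.81951 = 0.2930
Extrapolate from 19.0 m to 136.0 m: V₃ = 84.7 × (136.0/19.0)^0.2930 = 84.7 × 1.7801 = 150.7762 km/h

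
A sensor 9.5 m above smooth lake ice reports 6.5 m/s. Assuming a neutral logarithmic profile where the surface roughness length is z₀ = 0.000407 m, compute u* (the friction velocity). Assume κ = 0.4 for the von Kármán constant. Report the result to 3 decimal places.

Log law: V(z) = (u*/κ) · ln(z/z₀) ⇒ u* = κ · V / ln(z/z₀)
u* = 0.4 × 6.5 / ln(9.5/0.000407) = 0.4 × 6.5 / 10.0580
   = 2.6000 / 10.0580 = 0.2585 m/s

u* ≈ 0.259 m/s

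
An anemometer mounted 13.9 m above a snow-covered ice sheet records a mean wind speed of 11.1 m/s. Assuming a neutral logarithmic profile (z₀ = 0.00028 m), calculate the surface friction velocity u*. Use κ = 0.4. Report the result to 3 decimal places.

u* ≈ 0.411 m/s

Log law: V(z) = (u*/κ) · ln(z/z₀) ⇒ u* = κ · V / ln(z/z₀)
u* = 0.4 × 11.1 / ln(13.9/0.00028) = 0.4 × 11.1 / 10.8126
   = 4.4400 / 10.8126 = 0.4106 m/s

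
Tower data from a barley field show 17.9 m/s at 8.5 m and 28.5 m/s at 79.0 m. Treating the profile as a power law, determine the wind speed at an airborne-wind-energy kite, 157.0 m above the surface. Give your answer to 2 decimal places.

32.89 m/s

First find α: α = ln(V₂/V₁)/ln(z₂/z₁) = ln(28.5/17.9)/ln(79.0/8.5) = 0.46510/2.22938 = 0.2086
Extrapolate from 79.0 m to 157.0 m: V₃ = 28.5 × (157.0/79.0)^0.2086 = 28.5 × 1.1541 = 32.8906 m/s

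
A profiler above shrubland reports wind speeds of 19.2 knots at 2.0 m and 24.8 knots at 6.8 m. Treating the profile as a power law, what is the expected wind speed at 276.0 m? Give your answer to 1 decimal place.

First find α: α = ln(V₂/V₁)/ln(z₂/z₁) = ln(24.8/19.2)/ln(6.8/2.0) = 0.25593/1.22378 = 0.2091
Extrapolate from 6.8 m to 276.0 m: V₃ = 24.8 × (276.0/6.8)^0.2091 = 24.8 × 2.1696 = 53.8051 knots

53.8 knots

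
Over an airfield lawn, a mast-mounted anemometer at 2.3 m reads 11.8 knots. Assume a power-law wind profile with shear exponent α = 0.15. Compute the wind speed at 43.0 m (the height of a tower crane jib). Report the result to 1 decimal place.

18.3 knots

Power-law profile: V₂ = V₁ · (z₂/z₁)^α
V₂ = 11.8 × (43.0/2.3)^0.15 = 11.8 × (18.6957)^0.15
    = 11.8 × 1.5515 = 18.3081 knots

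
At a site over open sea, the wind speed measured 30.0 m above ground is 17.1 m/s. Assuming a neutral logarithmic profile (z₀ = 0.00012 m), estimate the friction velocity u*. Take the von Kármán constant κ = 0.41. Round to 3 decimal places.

Log law: V(z) = (u*/κ) · ln(z/z₀) ⇒ u* = κ · V / ln(z/z₀)
u* = 0.41 × 17.1 / ln(30.0/0.00012) = 0.41 × 17.1 / 12.4292
   = 7.0110 / 12.4292 = 0.5641 m/s

u* ≈ 0.564 m/s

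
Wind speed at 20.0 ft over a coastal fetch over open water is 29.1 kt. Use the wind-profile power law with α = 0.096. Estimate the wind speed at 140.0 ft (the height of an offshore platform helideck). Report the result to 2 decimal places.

35.08 kt

Power-law profile: V₂ = V₁ · (z₂/z₁)^α
V₂ = 29.1 × (140.0/20.0)^0.096 = 29.1 × (7.0000)^0.096
    = 29.1 × 1.2054 = 35.0770 kt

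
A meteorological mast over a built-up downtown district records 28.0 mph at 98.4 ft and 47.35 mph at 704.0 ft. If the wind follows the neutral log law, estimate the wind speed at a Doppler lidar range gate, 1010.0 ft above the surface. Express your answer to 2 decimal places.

Log law: V ∝ ln(z/z₀). From the pair, with r = V₁/V₂ = 0.59134,
ln z₀ = (ln z₁ − r·ln z₂)/(1 − r) = (4.5890 − 0.59134×6.5568)/0.40866 = 1.7417 → z₀ = 5.707 ft
V₃ = V₁ · ln(z₃/z₀)/ln(z₁/z₀) = 28.0 × 5.1760/2.8474 = 50.8992 mph

50.90 mph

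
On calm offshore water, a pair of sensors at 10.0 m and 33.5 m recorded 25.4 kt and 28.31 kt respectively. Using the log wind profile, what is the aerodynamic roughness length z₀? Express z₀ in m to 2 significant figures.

z₀ ≈ 0.00026 m

Log law: V(z) ∝ ln(z/z₀). With r = V₁/V₂ = 25.4/28.31 = 0.89721,
r · ln(z₂/z₀) = ln(z₁/z₀) ⇒ ln z₀ = (ln z₁ − r·ln z₂)/(1 − r)
ln z₀ = (2.30259 − 0.89721×3.51155) / 0.10279 = -8.2499
z₀ = exp(-8.2499) = 0.0002613 m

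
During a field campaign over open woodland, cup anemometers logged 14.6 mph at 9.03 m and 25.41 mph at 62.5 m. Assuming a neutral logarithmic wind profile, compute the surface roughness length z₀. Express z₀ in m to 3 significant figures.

z₀ ≈ 0.662 m

Log law: V(z) ∝ ln(z/z₀). With r = V₁/V₂ = 14.6/25.41 = 0.57458,
r · ln(z₂/z₀) = ln(z₁/z₀) ⇒ ln z₀ = (ln z₁ − r·ln z₂)/(1 − r)
ln z₀ = (2.20055 − 0.57458×4.13517) / 0.42542 = -0.4123
z₀ = exp(-0.4123) = 0.6621 m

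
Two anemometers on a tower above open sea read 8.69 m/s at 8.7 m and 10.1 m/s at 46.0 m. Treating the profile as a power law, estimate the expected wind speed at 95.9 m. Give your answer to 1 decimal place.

10.8 m/s

First find α: α = ln(V₂/V₁)/ln(z₂/z₁) = ln(10.1/8.69)/ln(46.0/8.7) = 0.15036/1.66532 = 0.0903
Extrapolate from 46.0 m to 95.9 m: V₃ = 10.1 × (95.9/46.0)^0.0903 = 10.1 × 1.0686 = 10.7927 m/s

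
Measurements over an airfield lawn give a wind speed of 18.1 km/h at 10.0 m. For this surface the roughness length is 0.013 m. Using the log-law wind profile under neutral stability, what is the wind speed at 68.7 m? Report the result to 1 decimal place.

Log law: V(z) ∝ ln(z/z₀), so V₂/V₁ = ln(z₂/z₀) / ln(z₁/z₀).
ln(68.7/0.013) = 8.5726, ln(10.0/0.013) = 6.6454
V₂ = 18.1 × 8.5726/6.6454 = 18.1 × 1.2900 = 23.3490 km/h

23.3 km/h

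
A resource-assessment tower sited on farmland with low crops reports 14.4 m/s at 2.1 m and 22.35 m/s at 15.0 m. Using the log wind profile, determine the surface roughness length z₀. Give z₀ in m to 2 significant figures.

z₀ ≈ 0.060 m

Log law: V(z) ∝ ln(z/z₀). With r = V₁/V₂ = 14.4/22.35 = 0.64430,
r · ln(z₂/z₀) = ln(z₁/z₀) ⇒ ln z₀ = (ln z₁ − r·ln z₂)/(1 − r)
ln z₀ = (0.74194 − 0.64430×2.70805) / 0.35570 = -2.8193
z₀ = exp(-2.8193) = 0.05965 m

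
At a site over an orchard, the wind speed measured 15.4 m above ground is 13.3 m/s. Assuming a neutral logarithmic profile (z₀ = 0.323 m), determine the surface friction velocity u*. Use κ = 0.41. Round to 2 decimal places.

u* ≈ 1.41 m/s

Log law: V(z) = (u*/κ) · ln(z/z₀) ⇒ u* = κ · V / ln(z/z₀)
u* = 0.41 × 13.3 / ln(15.4/0.323) = 0.41 × 13.3 / 3.8645
   = 5.4530 / 3.8645 = 1.4111 m/s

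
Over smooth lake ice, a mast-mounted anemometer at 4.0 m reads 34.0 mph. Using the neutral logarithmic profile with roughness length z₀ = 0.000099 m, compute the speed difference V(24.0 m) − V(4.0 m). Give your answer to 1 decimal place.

5.7 mph

Log law: V₂ = V₁ · ln(z₂/z₀)/ln(z₁/z₀) = 34.0 × 12.3984/10.6067 = 39.7435 mph
ΔV = 39.7435 − 34.0 = 5.7435 mph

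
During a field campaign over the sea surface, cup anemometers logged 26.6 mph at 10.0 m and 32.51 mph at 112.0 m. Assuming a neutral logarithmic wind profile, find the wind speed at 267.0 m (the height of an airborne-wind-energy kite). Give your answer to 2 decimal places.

34.64 mph

Log law: V ∝ ln(z/z₀). From the pair, with r = V₁/V₂ = 0.81821,
ln z₀ = (ln z₁ − r·ln z₂)/(1 − r) = (2.3026 − 0.81821×4.7185)/0.18179 = -8.5711 → z₀ = 0.0001895 m
V₃ = V₁ · ln(z₃/z₀)/ln(z₁/z₀) = 26.6 × 14.1583/10.8737 = 34.6352 mph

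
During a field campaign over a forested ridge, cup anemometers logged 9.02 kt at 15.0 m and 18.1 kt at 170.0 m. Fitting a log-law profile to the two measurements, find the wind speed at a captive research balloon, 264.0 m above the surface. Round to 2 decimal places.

19.75 kt

Log law: V ∝ ln(z/z₀). From the pair, with r = V₁/V₂ = 0.49834,
ln z₀ = (ln z₁ − r·ln z₂)/(1 − r) = (2.7081 − 0.49834×5.1358)/0.50166 = 0.2963 → z₀ = 1.345 m
V₃ = V₁ · ln(z₃/z₀)/ln(z₁/z₀) = 9.02 × 5.2796/2.4117 = 19.7462 kt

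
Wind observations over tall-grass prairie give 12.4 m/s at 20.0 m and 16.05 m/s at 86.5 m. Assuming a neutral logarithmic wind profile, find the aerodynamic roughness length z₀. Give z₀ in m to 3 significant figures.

z₀ ≈ 0.138 m

Log law: V(z) ∝ ln(z/z₀). With r = V₁/V₂ = 12.4/16.05 = 0.77259,
r · ln(z₂/z₀) = ln(z₁/z₀) ⇒ ln z₀ = (ln z₁ − r·ln z₂)/(1 − r)
ln z₀ = (2.99573 − 0.77259×4.46014) / 0.22741 = -1.9793
z₀ = exp(-1.9793) = 0.1382 m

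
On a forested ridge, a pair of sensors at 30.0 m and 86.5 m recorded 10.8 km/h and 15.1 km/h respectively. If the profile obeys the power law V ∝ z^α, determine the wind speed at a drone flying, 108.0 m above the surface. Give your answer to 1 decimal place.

First find α: α = ln(V₂/V₁)/ln(z₂/z₁) = ln(15.1/10.8)/ln(86.5/30.0) = 0.33515/1.05895 = 0.3165
Extrapolate from 86.5 m to 108.0 m: V₃ = 15.1 × (108.0/86.5)^0.3165 = 15.1 × 1.0728 = 16.1990 km/h

16.2 km/h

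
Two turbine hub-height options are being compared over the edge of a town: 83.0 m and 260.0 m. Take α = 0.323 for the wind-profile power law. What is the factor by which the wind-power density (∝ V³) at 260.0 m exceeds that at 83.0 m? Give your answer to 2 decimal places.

Speed ratio: V_B/V_A = (z_B/z_A)^α = (260.0/83.0)^0.323 = (3.1325)^0.323 = 1.44602
Power-density ratio: P_B/P_A = (V_B/V_A)³ = (1.44602)³ = 3.02359

3.02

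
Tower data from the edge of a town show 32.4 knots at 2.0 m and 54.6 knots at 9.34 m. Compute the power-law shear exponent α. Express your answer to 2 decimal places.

Power law: V₂/V₁ = (z₂/z₁)^α ⇒ α = ln(V₂/V₁) / ln(z₂/z₁)
α = ln(54.6/32.4) / ln(9.34/2.0) = ln(1.6852) / ln(4.6700)
  = 0.52188 / 1.54116 = 0.33863

α ≈ 0.34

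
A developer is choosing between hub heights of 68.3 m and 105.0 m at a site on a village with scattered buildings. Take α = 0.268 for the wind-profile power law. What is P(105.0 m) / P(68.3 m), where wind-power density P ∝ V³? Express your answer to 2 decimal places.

Speed ratio: V_B/V_A = (z_B/z_A)^α = (105.0/68.3)^0.268 = (1.5373)^0.268 = 1.12216
Power-density ratio: P_B/P_A = (V_B/V_A)³ = (1.12216)³ = 1.41306

1.41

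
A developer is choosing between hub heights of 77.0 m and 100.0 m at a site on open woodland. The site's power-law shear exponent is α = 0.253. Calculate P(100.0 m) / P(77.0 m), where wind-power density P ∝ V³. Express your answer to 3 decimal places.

1.219

Speed ratio: V_B/V_A = (z_B/z_A)^α = (100.0/77.0)^0.253 = (1.2987)^0.253 = 1.06836
Power-density ratio: P_B/P_A = (V_B/V_A)³ = (1.06836)³ = 1.21942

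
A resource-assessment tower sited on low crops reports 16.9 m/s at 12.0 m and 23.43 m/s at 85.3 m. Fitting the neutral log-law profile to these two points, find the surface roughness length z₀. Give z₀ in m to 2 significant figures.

z₀ ≈ 0.075 m

Log law: V(z) ∝ ln(z/z₀). With r = V₁/V₂ = 16.9/23.43 = 0.72130,
r · ln(z₂/z₀) = ln(z₁/z₀) ⇒ ln z₀ = (ln z₁ − r·ln z₂)/(1 − r)
ln z₀ = (2.48491 − 0.72130×4.44617) / 0.27870 = -2.5910
z₀ = exp(-2.5910) = 0.07495 m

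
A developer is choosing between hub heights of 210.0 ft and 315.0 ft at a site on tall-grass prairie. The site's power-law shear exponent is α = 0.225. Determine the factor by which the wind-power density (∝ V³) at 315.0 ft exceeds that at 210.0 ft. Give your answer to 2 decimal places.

1.31

Speed ratio: V_B/V_A = (z_B/z_A)^α = (315.0/210.0)^0.225 = (1.5000)^0.225 = 1.09552
Power-density ratio: P_B/P_A = (V_B/V_A)³ = (1.09552)³ = 1.31481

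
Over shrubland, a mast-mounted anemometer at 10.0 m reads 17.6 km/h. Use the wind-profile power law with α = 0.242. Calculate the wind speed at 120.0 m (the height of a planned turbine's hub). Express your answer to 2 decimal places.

32.11 km/h

Power-law profile: V₂ = V₁ · (z₂/z₁)^α
V₂ = 17.6 × (120.0/10.0)^0.242 = 17.6 × (12.0000)^0.242
    = 17.6 × 1.8246 = 32.1125 km/h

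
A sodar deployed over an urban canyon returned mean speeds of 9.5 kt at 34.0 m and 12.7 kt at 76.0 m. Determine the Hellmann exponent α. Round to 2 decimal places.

α ≈ 0.36

Power law: V₂/V₁ = (z₂/z₁)^α ⇒ α = ln(V₂/V₁) / ln(z₂/z₁)
α = ln(12.7/9.5) / ln(76.0/34.0) = ln(1.3368) / ln(2.2353)
  = 0.29031 / 0.80437 = 0.36091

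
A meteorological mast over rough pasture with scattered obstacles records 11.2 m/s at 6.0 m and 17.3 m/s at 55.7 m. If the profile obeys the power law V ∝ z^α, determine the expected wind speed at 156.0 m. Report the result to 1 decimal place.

First find α: α = ln(V₂/V₁)/ln(z₂/z₁) = ln(17.3/11.2)/ln(55.7/6.0) = 0.43479/2.22822 = 0.1951
Extrapolate from 55.7 m to 156.0 m: V₃ = 17.3 × (156.0/55.7)^0.1951 = 17.3 × 1.2226 = 21.1506 m/s

21.2 m/s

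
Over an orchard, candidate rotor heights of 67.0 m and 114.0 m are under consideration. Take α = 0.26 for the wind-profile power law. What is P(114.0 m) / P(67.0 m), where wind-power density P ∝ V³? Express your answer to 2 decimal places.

1.51

Speed ratio: V_B/V_A = (z_B/z_A)^α = (114.0/67.0)^0.26 = (1.7015)^0.26 = 1.14820
Power-density ratio: P_B/P_A = (V_B/V_A)³ = (1.14820)³ = 1.51373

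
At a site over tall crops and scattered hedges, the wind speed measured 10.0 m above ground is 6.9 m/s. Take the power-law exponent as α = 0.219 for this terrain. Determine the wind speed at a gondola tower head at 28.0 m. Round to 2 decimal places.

8.65 m/s

Power-law profile: V₂ = V₁ · (z₂/z₁)^α
V₂ = 6.9 × (28.0/10.0)^0.219 = 6.9 × (2.8000)^0.219
    = 6.9 × 1.2529 = 8.6452 m/s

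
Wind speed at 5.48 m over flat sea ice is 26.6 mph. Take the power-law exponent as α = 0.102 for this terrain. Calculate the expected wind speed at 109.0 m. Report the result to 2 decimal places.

36.09 mph

Power-law profile: V₂ = V₁ · (z₂/z₁)^α
V₂ = 26.6 × (109.0/5.48)^0.102 = 26.6 × (19.8905)^0.102
    = 26.6 × 1.3566 = 36.0864 mph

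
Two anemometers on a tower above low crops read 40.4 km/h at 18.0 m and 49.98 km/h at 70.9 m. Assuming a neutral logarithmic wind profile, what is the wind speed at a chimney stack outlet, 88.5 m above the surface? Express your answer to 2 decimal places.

Log law: V ∝ ln(z/z₀). From the pair, with r = V₁/V₂ = 0.80832,
ln z₀ = (ln z₁ − r·ln z₂)/(1 − r) = (2.8904 − 0.80832×4.2613)/0.19168 = -2.8909 → z₀ = 0.05553 m
V₃ = V₁ · ln(z₃/z₀)/ln(z₁/z₀) = 40.4 × 7.3739/5.7812 = 51.5295 km/h

51.53 km/h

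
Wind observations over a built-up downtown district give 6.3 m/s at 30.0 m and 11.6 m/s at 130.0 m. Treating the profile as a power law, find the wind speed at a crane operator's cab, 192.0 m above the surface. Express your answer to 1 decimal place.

First find α: α = ln(V₂/V₁)/ln(z₂/z₁) = ln(11.6/6.3)/ln(130.0/30.0) = 0.61046/1.46634 = 0.4163
Extrapolate from 130.0 m to 192.0 m: V₃ = 11.6 × (192.0/130.0)^0.4163 = 11.6 × 1.1763 = 13.6447 m/s

13.6 m/s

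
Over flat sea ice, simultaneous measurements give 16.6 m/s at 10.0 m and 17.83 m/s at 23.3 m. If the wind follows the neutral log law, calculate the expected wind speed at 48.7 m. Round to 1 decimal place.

Log law: V ∝ ln(z/z₀). From the pair, with r = V₁/V₂ = 0.93102,
ln z₀ = (ln z₁ − r·ln z₂)/(1 − r) = (2.3026 − 0.93102×3.1485)/0.06898 = -9.1132 → z₀ = 0.0001102 m
V₃ = V₁ · ln(z₃/z₀)/ln(z₁/z₀) = 16.6 × 12.9989/11.4158 = 18.9020 m/s

18.9 m/s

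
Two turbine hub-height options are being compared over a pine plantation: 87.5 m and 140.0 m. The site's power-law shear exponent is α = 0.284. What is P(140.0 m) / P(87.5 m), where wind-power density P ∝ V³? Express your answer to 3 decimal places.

1.492

Speed ratio: V_B/V_A = (z_B/z_A)^α = (140.0/87.5)^0.284 = (1.6000)^0.284 = 1.14280
Power-density ratio: P_B/P_A = (V_B/V_A)³ = (1.14280)³ = 1.49249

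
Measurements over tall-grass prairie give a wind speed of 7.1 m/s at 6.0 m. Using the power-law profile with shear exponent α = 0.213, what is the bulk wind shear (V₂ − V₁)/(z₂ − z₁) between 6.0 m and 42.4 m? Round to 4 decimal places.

Power law: V₂ = V₁ · (z₂/z₁)^α = 7.1 × (7.0667)^0.213 = 10.7681 m/s
ΔV/Δz = (10.7681 − 7.1)/(42.4 − 6.0) = 3.6681/36.4000 = 0.10077 m/s/m

0.1008 m/s/m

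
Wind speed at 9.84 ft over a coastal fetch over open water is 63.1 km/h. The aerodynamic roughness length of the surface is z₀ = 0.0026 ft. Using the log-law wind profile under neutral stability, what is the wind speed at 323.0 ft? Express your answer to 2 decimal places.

Log law: V(z) ∝ ln(z/z₀), so V₂/V₁ = ln(z₂/z₀) / ln(z₁/z₀).
ln(323.0/0.0026) = 11.7299, ln(9.84/0.0026) = 8.2387
V₂ = 63.1 × 11.7299/8.2387 = 63.1 × 1.4238 = 89.8390 km/h

89.84 km/h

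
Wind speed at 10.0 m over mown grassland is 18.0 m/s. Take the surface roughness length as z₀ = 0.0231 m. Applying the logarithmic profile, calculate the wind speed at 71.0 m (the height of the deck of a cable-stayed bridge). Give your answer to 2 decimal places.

23.81 m/s

Log law: V(z) ∝ ln(z/z₀), so V₂/V₁ = ln(z₂/z₀) / ln(z₁/z₀).
ln(71.0/0.0231) = 8.0306, ln(10.0/0.0231) = 6.0705
V₂ = 18.0 × 8.0306/6.0705 = 18.0 × 1.3229 = 23.8120 m/s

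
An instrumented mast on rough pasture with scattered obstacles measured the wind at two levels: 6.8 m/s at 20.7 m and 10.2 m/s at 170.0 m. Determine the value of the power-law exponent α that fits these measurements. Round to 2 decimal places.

Power law: V₂/V₁ = (z₂/z₁)^α ⇒ α = ln(V₂/V₁) / ln(z₂/z₁)
α = ln(10.2/6.8) / ln(170.0/20.7) = ln(1.5000) / ln(8.2126)
  = 0.40547 / 2.10566 = 0.19256

α ≈ 0.19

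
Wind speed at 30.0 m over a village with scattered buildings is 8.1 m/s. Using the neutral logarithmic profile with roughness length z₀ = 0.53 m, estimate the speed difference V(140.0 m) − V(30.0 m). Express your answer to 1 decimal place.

Log law: V₂ = V₁ · ln(z₂/z₀)/ln(z₁/z₀) = 8.1 × 5.5765/4.0361 = 11.1915 m/s
ΔV = 11.1915 − 8.1 = 3.0915 m/s

3.1 m/s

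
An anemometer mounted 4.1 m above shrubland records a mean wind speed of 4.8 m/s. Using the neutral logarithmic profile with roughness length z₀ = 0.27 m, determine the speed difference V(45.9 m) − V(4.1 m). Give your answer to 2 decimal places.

Log law: V₂ = V₁ · ln(z₂/z₀)/ln(z₁/z₀) = 4.8 × 5.1358/2.7203 = 9.0621 m/s
ΔV = 9.0621 − 4.8 = 4.2621 m/s

4.26 m/s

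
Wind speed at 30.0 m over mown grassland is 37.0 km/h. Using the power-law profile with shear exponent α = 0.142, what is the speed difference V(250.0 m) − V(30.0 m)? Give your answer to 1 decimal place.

Power law: V₂ = V₁ · (z₂/z₁)^α = 37.0 × (8.3333)^0.142 = 49.9986 km/h
ΔV = 49.9986 − 37.0 = 12.9986 km/h

13.0 km/h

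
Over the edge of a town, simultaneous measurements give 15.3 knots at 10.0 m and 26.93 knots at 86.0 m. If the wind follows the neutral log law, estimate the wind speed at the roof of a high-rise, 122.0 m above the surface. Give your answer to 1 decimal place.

28.8 knots

Log law: V ∝ ln(z/z₀). From the pair, with r = V₁/V₂ = 0.56814,
ln z₀ = (ln z₁ − r·ln z₂)/(1 − r) = (2.3026 − 0.56814×4.4543)/0.43186 = -0.5282 → z₀ = 0.5897 m
V₃ = V₁ · ln(z₃/z₀)/ln(z₁/z₀) = 15.3 × 5.3322/2.8308 = 28.8199 knots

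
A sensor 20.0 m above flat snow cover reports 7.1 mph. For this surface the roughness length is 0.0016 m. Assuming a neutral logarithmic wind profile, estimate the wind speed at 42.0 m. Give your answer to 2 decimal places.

7.66 mph

Log law: V(z) ∝ ln(z/z₀), so V₂/V₁ = ln(z₂/z₀) / ln(z₁/z₀).
ln(42.0/0.0016) = 10.1754, ln(20.0/0.0016) = 9.4335
V₂ = 7.1 × 10.1754/9.4335 = 7.1 × 1.0786 = 7.6584 mph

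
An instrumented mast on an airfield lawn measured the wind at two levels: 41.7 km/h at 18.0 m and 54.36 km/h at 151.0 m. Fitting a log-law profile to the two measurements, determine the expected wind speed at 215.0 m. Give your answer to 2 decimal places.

Log law: V ∝ ln(z/z₀). From the pair, with r = V₁/V₂ = 0.76711,
ln z₀ = (ln z₁ − r·ln z₂)/(1 − r) = (2.8904 − 0.76711×5.0173)/0.23289 = -4.1153 → z₀ = 0.01632 m
V₃ = V₁ · ln(z₃/z₀)/ln(z₁/z₀) = 41.7 × 9.4860/7.0057 = 56.4633 km/h

56.46 km/h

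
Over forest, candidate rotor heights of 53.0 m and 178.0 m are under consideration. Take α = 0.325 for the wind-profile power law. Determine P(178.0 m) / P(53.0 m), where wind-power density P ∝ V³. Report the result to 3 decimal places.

3.258

Speed ratio: V_B/V_A = (z_B/z_A)^α = (178.0/53.0)^0.325 = (3.3585)^0.325 = 1.48251
Power-density ratio: P_B/P_A = (V_B/V_A)³ = (1.48251)³ = 3.25830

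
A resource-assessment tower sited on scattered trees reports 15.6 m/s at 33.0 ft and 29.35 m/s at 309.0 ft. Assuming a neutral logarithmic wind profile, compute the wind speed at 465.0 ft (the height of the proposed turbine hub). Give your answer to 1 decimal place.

31.9 m/s

Log law: V ∝ ln(z/z₀). From the pair, with r = V₁/V₂ = 0.53152,
ln z₀ = (ln z₁ − r·ln z₂)/(1 − r) = (3.4965 − 0.53152×5.7333)/0.46848 = 0.9587 → z₀ = 2.608 ft
V₃ = V₁ · ln(z₃/z₀)/ln(z₁/z₀) = 15.6 × 5.1833/2.5378 = 31.8623 m/s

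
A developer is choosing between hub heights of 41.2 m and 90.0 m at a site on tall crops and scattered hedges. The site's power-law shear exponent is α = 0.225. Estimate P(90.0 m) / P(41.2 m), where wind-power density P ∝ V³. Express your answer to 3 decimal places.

1.695

Speed ratio: V_B/V_A = (z_B/z_A)^α = (90.0/41.2)^0.225 = (2.1845)^0.225 = 1.19221
Power-density ratio: P_B/P_A = (V_B/V_A)³ = (1.19221)³ = 1.69456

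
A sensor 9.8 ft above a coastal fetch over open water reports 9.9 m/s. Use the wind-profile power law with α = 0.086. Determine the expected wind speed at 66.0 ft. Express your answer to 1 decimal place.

Power-law profile: V₂ = V₁ · (z₂/z₁)^α
V₂ = 9.9 × (66.0/9.8)^0.086 = 9.9 × (6.7347)^0.086
    = 9.9 × 1.1782 = 11.6646 m/s

11.7 m/s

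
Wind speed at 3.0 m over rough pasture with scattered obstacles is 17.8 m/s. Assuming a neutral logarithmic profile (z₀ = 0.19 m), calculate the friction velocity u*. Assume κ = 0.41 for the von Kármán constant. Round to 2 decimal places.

Log law: V(z) = (u*/κ) · ln(z/z₀) ⇒ u* = κ · V / ln(z/z₀)
u* = 0.41 × 17.8 / ln(3.0/0.19) = 0.41 × 17.8 / 2.7593
   = 7.2980 / 2.7593 = 2.6448 m/s

u* ≈ 2.64 m/s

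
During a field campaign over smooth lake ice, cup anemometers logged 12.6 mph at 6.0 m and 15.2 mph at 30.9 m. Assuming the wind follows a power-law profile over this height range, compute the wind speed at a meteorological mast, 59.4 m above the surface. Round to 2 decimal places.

First find α: α = ln(V₂/V₁)/ln(z₂/z₁) = ln(15.2/12.6)/ln(30.9/6.0) = 0.18760/1.63900 = 0.1145
Extrapolate from 30.9 m to 59.4 m: V₃ = 15.2 × (59.4/30.9)^0.1145 = 15.2 × 1.0777 = 16.3806 mph

16.38 mph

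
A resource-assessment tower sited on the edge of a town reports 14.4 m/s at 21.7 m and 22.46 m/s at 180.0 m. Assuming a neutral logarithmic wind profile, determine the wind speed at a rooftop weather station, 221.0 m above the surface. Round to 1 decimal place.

23.2 m/s

Log law: V ∝ ln(z/z₀). From the pair, with r = V₁/V₂ = 0.64114,
ln z₀ = (ln z₁ − r·ln z₂)/(1 − r) = (3.0773 − 0.64114×5.1930)/0.35886 = -0.7025 → z₀ = 0.4953 m
V₃ = V₁ · ln(z₃/z₀)/ln(z₁/z₀) = 14.4 × 6.1007/3.7798 = 23.2418 m/s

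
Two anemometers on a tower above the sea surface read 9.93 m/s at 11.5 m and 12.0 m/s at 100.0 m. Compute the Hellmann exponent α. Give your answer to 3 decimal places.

Power law: V₂/V₁ = (z₂/z₁)^α ⇒ α = ln(V₂/V₁) / ln(z₂/z₁)
α = ln(12.0/9.93) / ln(100.0/11.5) = ln(1.2085) / ln(8.6957)
  = 0.18935 / 2.16282 = 0.08755

α ≈ 0.088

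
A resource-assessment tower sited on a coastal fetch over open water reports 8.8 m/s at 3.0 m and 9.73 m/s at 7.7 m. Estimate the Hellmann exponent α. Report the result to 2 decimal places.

Power law: V₂/V₁ = (z₂/z₁)^α ⇒ α = ln(V₂/V₁) / ln(z₂/z₁)
α = ln(9.73/8.8) / ln(7.7/3.0) = ln(1.1057) / ln(2.5667)
  = 0.10046 / 0.94261 = 0.10658

α ≈ 0.11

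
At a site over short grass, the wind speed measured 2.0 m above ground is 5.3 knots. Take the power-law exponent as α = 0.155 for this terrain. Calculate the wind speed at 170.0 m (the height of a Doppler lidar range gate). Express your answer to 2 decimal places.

10.55 knots

Power-law profile: V₂ = V₁ · (z₂/z₁)^α
V₂ = 5.3 × (170.0/2.0)^0.155 = 5.3 × (85.0000)^0.155
    = 5.3 × 1.9909 = 10.5520 knots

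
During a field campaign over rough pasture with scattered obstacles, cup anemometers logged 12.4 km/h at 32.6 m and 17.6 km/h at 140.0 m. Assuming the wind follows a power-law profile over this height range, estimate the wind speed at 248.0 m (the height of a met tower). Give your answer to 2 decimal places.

20.19 km/h

First find α: α = ln(V₂/V₁)/ln(z₂/z₁) = ln(17.6/12.4)/ln(140.0/32.6) = 0.35020/1.45733 = 0.2403
Extrapolate from 140.0 m to 248.0 m: V₃ = 17.6 × (248.0/140.0)^0.2403 = 17.6 × 1.1473 = 20.1923 km/h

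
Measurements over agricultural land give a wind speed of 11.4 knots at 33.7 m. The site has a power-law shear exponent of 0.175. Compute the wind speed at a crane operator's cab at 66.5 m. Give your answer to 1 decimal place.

Power-law profile: V₂ = V₁ · (z₂/z₁)^α
V₂ = 11.4 × (66.5/33.7)^0.175 = 11.4 × (1.9733)^0.175
    = 11.4 × 1.1263 = 12.8400 knots

12.8 knots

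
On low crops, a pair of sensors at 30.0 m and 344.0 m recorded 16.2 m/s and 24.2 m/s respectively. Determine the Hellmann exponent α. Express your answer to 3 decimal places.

α ≈ 0.165

Power law: V₂/V₁ = (z₂/z₁)^α ⇒ α = ln(V₂/V₁) / ln(z₂/z₁)
α = ln(24.2/16.2) / ln(344.0/30.0) = ln(1.4938) / ln(11.4667)
  = 0.40134 / 2.43944 = 0.16452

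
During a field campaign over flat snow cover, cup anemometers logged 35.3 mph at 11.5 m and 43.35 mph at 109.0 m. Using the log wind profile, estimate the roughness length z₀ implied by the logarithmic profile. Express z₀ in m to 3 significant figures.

z₀ ≈ 0.000599 m

Log law: V(z) ∝ ln(z/z₀). With r = V₁/V₂ = 35.3/43.35 = 0.81430,
r · ln(z₂/z₀) = ln(z₁/z₀) ⇒ ln z₀ = (ln z₁ − r·ln z₂)/(1 − r)
ln z₀ = (2.44235 − 0.81430×4.69135) / 0.18570 = -7.4197
z₀ = exp(-7.4197) = 0.0005993 m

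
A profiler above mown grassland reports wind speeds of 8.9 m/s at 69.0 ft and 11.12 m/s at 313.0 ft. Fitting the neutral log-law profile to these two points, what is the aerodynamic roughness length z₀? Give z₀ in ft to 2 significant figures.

z₀ ≈ 0.16 ft

Log law: V(z) ∝ ln(z/z₀). With r = V₁/V₂ = 8.9/11.12 = 0.80036,
r · ln(z₂/z₀) = ln(z₁/z₀) ⇒ ln z₀ = (ln z₁ − r·ln z₂)/(1 − r)
ln z₀ = (4.23411 − 0.80036×5.74620) / 0.19964 = -1.8279
z₀ = exp(-1.8279) = 0.1608 ft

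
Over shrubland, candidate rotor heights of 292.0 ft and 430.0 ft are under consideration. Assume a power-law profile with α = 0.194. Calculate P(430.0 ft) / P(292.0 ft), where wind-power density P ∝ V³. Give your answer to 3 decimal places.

Speed ratio: V_B/V_A = (z_B/z_A)^α = (430.0/292.0)^0.194 = (1.4726)^0.194 = 1.07797
Power-density ratio: P_B/P_A = (V_B/V_A)³ = (1.07797)³ = 1.25264

1.253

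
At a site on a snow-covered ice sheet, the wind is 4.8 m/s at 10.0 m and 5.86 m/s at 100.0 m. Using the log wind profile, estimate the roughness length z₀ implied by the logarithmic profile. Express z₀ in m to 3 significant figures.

Log law: V(z) ∝ ln(z/z₀). With r = V₁/V₂ = 4.8/5.86 = 0.81911,
r · ln(z₂/z₀) = ln(z₁/z₀) ⇒ ln z₀ = (ln z₁ − r·ln z₂)/(1 − r)
ln z₀ = (2.30259 − 0.81911×4.60517) / 0.18089 = -8.1242
z₀ = exp(-8.1242) = 0.0002963 m

z₀ ≈ 0.000296 m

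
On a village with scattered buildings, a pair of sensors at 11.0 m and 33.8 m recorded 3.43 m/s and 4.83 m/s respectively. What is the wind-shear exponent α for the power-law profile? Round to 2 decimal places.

Power law: V₂/V₁ = (z₂/z₁)^α ⇒ α = ln(V₂/V₁) / ln(z₂/z₁)
α = ln(4.83/3.43) / ln(33.8/11.0) = ln(1.4082) / ln(3.0727)
  = 0.34229 / 1.12257 = 0.30491

α ≈ 0.30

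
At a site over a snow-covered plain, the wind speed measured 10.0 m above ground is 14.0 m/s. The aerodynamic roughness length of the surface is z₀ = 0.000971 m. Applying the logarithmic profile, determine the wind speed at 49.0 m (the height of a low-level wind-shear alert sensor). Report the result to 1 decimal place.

16.4 m/s

Log law: V(z) ∝ ln(z/z₀), so V₂/V₁ = ln(z₂/z₀) / ln(z₁/z₀).
ln(49.0/0.000971) = 10.8290, ln(10.0/0.000971) = 9.2398
V₂ = 14.0 × 10.8290/9.2398 = 14.0 × 1.1720 = 16.4080 m/s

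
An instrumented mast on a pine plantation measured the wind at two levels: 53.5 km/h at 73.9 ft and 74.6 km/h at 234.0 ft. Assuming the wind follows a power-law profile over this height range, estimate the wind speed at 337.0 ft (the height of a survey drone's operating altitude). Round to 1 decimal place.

First find α: α = ln(V₂/V₁)/ln(z₂/z₁) = ln(74.6/53.5)/ln(234.0/73.9) = 0.33246/1.15261 = 0.2884
Extrapolate from 234.0 ft to 337.0 ft: V₃ = 74.6 × (337.0/234.0)^0.2884 = 74.6 × 1.1109 = 82.8766 km/h

82.9 km/h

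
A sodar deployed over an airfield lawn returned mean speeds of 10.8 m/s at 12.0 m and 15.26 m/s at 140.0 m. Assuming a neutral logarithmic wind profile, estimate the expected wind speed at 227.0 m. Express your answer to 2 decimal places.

Log law: V ∝ ln(z/z₀). From the pair, with r = V₁/V₂ = 0.70773,
ln z₀ = (ln z₁ − r·ln z₂)/(1 − r) = (2.4849 − 0.70773×4.9416)/0.29227 = -3.4641 → z₀ = 0.03130 m
V₃ = V₁ · ln(z₃/z₀)/ln(z₁/z₀) = 10.8 × 8.8891/5.9490 = 16.1374 m/s

16.14 m/s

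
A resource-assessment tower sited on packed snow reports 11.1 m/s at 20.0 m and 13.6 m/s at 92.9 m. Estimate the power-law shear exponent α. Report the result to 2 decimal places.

Power law: V₂/V₁ = (z₂/z₁)^α ⇒ α = ln(V₂/V₁) / ln(z₂/z₁)
α = ln(13.6/11.1) / ln(92.9/20.0) = ln(1.2252) / ln(4.6450)
  = 0.20312 / 1.53579 = 0.13226

α ≈ 0.13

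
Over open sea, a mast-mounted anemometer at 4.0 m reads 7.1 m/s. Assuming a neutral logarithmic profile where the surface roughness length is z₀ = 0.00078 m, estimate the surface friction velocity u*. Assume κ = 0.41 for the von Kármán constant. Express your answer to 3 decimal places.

Log law: V(z) = (u*/κ) · ln(z/z₀) ⇒ u* = κ · V / ln(z/z₀)
u* = 0.41 × 7.1 / ln(4.0/0.00078) = 0.41 × 7.1 / 8.5425
   = 2.9110 / 8.5425 = 0.3408 m/s

u* ≈ 0.341 m/s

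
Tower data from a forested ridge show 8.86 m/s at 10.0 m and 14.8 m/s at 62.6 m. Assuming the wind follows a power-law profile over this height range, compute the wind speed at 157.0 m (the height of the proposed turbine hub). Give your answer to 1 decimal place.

19.1 m/s

First find α: α = ln(V₂/V₁)/ln(z₂/z₁) = ln(14.8/8.86)/ln(62.6/10.0) = 0.51308/1.83418 = 0.2797
Extrapolate from 62.6 m to 157.0 m: V₃ = 14.8 × (157.0/62.6)^0.2797 = 14.8 × 1.2933 = 19.1411 m/s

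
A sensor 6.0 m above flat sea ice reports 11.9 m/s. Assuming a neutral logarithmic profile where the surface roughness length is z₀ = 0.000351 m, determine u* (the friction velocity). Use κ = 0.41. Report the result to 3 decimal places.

u* ≈ 0.501 m/s

Log law: V(z) = (u*/κ) · ln(z/z₀) ⇒ u* = κ · V / ln(z/z₀)
u* = 0.41 × 11.9 / ln(6.0/0.000351) = 0.41 × 11.9 / 9.7465
   = 4.8790 / 9.7465 = 0.5006 m/s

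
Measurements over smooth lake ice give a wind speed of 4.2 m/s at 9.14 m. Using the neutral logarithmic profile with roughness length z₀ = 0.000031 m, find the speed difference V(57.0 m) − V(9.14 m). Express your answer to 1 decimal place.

Log law: V₂ = V₁ · ln(z₂/z₀)/ln(z₁/z₀) = 4.2 × 14.4246/12.5942 = 4.8104 m/s
ΔV = 4.8104 − 4.2 = 0.6104 m/s

0.6 m/s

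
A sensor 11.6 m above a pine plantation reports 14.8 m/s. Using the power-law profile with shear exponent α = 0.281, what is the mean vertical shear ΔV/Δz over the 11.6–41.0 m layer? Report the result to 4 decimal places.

Power law: V₂ = V₁ · (z₂/z₁)^α = 14.8 × (3.5345)^0.281 = 21.1029 m/s
ΔV/Δz = (21.1029 − 14.8)/(41.0 − 11.6) = 6.3029/29.4000 = 0.21438 m/s/m

0.2144 m/s/m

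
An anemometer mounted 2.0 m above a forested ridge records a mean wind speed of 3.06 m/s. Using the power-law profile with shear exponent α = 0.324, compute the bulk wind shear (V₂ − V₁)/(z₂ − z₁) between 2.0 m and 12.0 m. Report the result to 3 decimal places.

0.241 m/s/m

Power law: V₂ = V₁ · (z₂/z₁)^α = 3.06 × (6.0000)^0.324 = 5.4682 m/s
ΔV/Δz = (5.4682 − 3.06)/(12.0 − 2.0) = 2.4082/10.0000 = 0.24082 m/s/m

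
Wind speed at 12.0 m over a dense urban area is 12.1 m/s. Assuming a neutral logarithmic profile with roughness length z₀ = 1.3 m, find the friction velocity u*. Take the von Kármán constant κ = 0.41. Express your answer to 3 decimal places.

Log law: V(z) = (u*/κ) · ln(z/z₀) ⇒ u* = κ · V / ln(z/z₀)
u* = 0.41 × 12.1 / ln(12.0/1.3) = 0.41 × 12.1 / 2.2225
   = 4.9610 / 2.2225 = 2.2321 m/s

u* ≈ 2.232 m/s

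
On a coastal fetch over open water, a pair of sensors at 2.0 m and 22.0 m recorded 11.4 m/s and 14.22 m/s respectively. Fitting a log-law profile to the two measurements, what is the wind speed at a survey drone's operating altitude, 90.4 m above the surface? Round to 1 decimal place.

15.9 m/s

Log law: V ∝ ln(z/z₀). From the pair, with r = V₁/V₂ = 0.80169,
ln z₀ = (ln z₁ − r·ln z₂)/(1 − r) = (0.6931 − 0.80169×3.0910)/0.19831 = -9.0005 → z₀ = 0.0001234 m
V₃ = V₁ · ln(z₃/z₀)/ln(z₁/z₀) = 11.4 × 13.5047/9.6936 = 15.8820 m/s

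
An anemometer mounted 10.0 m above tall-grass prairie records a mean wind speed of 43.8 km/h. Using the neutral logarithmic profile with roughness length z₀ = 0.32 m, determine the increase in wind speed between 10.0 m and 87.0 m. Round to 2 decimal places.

Log law: V₂ = V₁ · ln(z₂/z₀)/ln(z₁/z₀) = 43.8 × 5.6053/3.4420 = 71.3285 km/h
ΔV = 71.3285 − 43.8 = 27.5285 km/h

27.53 km/h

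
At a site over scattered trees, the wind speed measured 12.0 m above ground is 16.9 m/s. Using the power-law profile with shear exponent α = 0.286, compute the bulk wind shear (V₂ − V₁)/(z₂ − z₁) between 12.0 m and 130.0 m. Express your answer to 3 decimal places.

0.140 m/s/m

Power law: V₂ = V₁ · (z₂/z₁)^α = 16.9 × (10.8333)^0.286 = 33.4063 m/s
ΔV/Δz = (33.4063 − 16.9)/(130.0 − 12.0) = 16.5063/118.0000 = 0.13988 m/s/m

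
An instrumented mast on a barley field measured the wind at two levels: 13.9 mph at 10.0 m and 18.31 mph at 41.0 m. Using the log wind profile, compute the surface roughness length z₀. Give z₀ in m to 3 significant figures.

z₀ ≈ 0.117 m

Log law: V(z) ∝ ln(z/z₀). With r = V₁/V₂ = 13.9/18.31 = 0.75915,
r · ln(z₂/z₀) = ln(z₁/z₀) ⇒ ln z₀ = (ln z₁ − r·ln z₂)/(1 − r)
ln z₀ = (2.30259 − 0.75915×3.71357) / 0.24085 = -2.1447
z₀ = exp(-2.1447) = 0.1171 m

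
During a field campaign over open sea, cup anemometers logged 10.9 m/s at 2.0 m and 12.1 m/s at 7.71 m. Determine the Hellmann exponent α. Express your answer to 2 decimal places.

α ≈ 0.08

Power law: V₂/V₁ = (z₂/z₁)^α ⇒ α = ln(V₂/V₁) / ln(z₂/z₁)
α = ln(12.1/10.9) / ln(7.71/2.0) = ln(1.1101) / ln(3.8550)
  = 0.10444 / 1.34937 = 0.07740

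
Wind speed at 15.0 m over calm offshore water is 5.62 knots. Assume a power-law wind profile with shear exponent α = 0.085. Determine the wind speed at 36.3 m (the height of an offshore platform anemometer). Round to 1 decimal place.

Power-law profile: V₂ = V₁ · (z₂/z₁)^α
V₂ = 5.62 × (36.3/15.0)^0.085 = 5.62 × (2.4200)^0.085
    = 5.62 × 1.0780 = 6.0584 knots

6.1 knots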